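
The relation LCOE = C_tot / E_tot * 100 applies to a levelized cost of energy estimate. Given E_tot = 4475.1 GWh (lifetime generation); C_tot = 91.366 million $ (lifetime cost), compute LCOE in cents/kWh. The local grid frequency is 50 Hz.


LCOE = C_tot / E_tot * 100
LCOE = 91.366 / 4475.1 * 100
LCOE = 2.0417 cents/kWh


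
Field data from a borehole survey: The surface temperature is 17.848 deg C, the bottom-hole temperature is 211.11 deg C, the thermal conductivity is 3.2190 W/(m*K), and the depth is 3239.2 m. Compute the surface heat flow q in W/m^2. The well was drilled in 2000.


Step 1: grad = (T_d - T_surf)/d * 1000 = (211.11 - 17.848)/3239.2 * 1000 = 59.66350 deg C/km
Step 2: q = k * grad / 1000 = 3.219 * 59.66350 / 1000 = 0.19206 W/m^2
q = 0.19206 W/m^2


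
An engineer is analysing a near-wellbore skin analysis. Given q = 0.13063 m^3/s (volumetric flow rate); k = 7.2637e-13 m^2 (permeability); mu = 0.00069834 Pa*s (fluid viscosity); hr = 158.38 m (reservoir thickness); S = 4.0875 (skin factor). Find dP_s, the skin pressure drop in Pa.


dP_s = S * q * mu / (2*pi*k*hr) / 1000
dP_s = 4.0875 * 0.13063 * 0.00069834 / (2*pi*7.2637e-13*158.38) / 1000
dP_s = 515.8572 kPa
Convert: 515.8572 kPa * 1000.0 = 5.1586e+05 Pa
dP_s = 5.1586e+05 Pa


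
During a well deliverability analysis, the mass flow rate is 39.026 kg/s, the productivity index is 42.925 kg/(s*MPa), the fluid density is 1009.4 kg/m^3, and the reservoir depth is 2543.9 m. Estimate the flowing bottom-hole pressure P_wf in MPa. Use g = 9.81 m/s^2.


Step 1: P_i = rho*g*h/1e6 = 1009.4*9.81*2543.9/1e6 = 25.19024 MPa
Step 2: P_wf = P_i - mdot/PI = 25.19024 - 39.026/42.925 = 24.281 MPa
P_wf = 24.281 MPa


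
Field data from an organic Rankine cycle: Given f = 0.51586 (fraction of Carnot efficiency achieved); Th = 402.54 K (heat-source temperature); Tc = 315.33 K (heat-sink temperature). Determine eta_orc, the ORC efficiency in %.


eta_orc = (1 - Tc/Th) * f * 100
eta_orc = (1 - 315.33/402.54) * 0.51586 * 100
eta_orc = 11.176 %


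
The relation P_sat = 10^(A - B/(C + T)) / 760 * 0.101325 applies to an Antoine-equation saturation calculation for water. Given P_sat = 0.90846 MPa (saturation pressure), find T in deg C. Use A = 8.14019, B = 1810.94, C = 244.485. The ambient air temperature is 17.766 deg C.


T = B / (A - log10(P_sat * 760 / 0.101325)) - C
T = 1810.94 / (8.14019 - log10(0.90846 * 760 / 0.101325)) - 244.485
T = 176.00 deg C


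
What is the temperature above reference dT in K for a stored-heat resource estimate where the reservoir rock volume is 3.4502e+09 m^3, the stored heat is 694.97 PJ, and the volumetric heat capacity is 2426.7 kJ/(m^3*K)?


dT = Q_s * 1e12 / (Vr * rhoc)
dT = 694.97 * 1e12 / (3.4502e+09 * 2426.7)
dT = 83.005 K


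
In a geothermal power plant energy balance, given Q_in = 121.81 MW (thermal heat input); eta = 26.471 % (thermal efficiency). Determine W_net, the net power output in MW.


W_net = eta / 100 * Q_in
W_net = 26.471 / 100 * 121.81
W_net = 32.244 MW


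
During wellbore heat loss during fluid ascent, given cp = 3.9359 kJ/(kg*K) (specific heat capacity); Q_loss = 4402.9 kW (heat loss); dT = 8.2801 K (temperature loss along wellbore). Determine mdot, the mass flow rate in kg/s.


mdot = Q_loss / (cp * dT)
mdot = 4402.9 / (3.9359 * 8.2801)
mdot = 135.10 kg/s


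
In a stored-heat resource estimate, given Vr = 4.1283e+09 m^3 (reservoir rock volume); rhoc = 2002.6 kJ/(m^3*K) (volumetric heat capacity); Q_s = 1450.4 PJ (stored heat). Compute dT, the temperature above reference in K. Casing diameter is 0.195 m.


dT = Q_s * 1e12 / (Vr * rhoc)
dT = 1450.4 * 1e12 / (4.1283e+09 * 2002.6)
dT = 175.44 K


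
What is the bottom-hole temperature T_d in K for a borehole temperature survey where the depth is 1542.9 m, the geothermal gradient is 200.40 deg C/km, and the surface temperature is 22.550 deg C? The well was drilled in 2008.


T_d = T_surf + grad * d / 1000
T_d = 22.550 + 200.40 * 1542.9 / 1000
T_d = 331.7472 deg C
Convert to K: 331.7472 + 273.15 = 604.90 K
T_d = 604.90 K


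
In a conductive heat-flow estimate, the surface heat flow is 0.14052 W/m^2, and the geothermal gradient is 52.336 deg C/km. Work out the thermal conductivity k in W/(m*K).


k = q * 1000 / grad
k = 0.14052 * 1000 / 52.336
k = 2.6850 W/(m*K)


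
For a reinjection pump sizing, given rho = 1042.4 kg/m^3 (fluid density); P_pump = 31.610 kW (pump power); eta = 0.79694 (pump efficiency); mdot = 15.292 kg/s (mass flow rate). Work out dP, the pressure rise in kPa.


dP = P_pump * rho * eta / mdot
dP = 31.610 * 1042.4 * 0.79694 / 15.292
dP = 1717.2 kPa


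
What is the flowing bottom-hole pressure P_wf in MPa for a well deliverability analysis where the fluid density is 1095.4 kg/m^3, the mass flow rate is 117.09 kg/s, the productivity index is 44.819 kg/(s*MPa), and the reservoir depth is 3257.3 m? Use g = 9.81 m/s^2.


Step 1: P_i = rho*g*h/1e6 = 1095.4*9.81*3257.3/1e6 = 35.00254 MPa
Step 2: P_wf = P_i - mdot/PI = 35.00254 - 117.09/44.819 = 32.390 MPa
P_wf = 32.390 MPa


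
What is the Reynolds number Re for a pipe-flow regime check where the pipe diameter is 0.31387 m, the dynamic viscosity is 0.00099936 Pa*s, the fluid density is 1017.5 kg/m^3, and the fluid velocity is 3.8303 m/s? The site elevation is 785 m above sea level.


Re = rho * vel * D / mu
Re = 1017.5 * 3.8303 * 0.31387 / 0.00099936
Re = 1.2240e+06


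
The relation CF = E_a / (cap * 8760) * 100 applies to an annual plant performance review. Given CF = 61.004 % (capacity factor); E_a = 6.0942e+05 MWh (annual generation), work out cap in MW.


cap = E_a / (CF/100 * 8760)
cap = 6.0942e+05 / (61.004/100 * 8760)
cap = 114.04 MW


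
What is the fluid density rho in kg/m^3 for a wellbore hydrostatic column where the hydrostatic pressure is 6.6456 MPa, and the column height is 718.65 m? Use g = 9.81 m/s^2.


rho = P * 1e6 / (g * h)
rho = 6.6456 * 1e6 / (9.81 * 718.65)
rho = 942.64 kg/m^3


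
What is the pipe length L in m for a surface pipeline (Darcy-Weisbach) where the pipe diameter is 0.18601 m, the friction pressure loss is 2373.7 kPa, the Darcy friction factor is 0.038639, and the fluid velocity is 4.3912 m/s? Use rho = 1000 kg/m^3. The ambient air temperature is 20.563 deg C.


L = dP*1000*D / (f*rho*vel^2/2)
L = 2373.7*1000*0.18601 / (0.038639*1000*4.3912^2/2)
L = 1185.2 m


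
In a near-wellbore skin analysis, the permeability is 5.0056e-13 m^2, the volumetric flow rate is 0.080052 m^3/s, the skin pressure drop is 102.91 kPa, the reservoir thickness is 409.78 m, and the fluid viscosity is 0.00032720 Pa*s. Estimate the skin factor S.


S = dP_s * 1000 * 2*pi*k*hr / (q*mu)
S = 102.91 * 1000 * 2*pi*5.0056e-13*409.78 / (0.080052*0.00032720)
S = 5.0636


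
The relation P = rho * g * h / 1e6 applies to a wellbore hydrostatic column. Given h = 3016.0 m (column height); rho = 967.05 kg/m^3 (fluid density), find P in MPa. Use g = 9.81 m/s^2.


P = rho * g * h / 1e6
P = 967.05 * 9.81 * 3016.0 / 1e6
P = 28.612 MPa


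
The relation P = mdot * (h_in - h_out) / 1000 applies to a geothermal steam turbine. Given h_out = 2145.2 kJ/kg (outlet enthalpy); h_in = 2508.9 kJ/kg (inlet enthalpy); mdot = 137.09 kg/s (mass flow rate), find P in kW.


P = mdot * (h_in - h_out) / 1000
P = 137.09 * (2508.9 - 2145.2) / 1000
P = 49.85963 MW
Convert: 49.85963 MW * 1000.0 = 49860 kW
P = 49860 kW


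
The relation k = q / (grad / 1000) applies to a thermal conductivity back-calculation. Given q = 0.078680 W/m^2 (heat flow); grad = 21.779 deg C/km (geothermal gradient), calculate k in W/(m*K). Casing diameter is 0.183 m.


k = q / (grad / 1000)
k = 0.078680 / (21.779 / 1000)
k = 3.6127 W/(m*K)


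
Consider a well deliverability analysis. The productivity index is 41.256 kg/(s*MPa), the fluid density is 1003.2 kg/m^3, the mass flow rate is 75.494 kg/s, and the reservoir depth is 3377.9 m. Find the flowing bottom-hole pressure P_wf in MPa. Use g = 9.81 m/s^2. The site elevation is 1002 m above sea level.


Step 1: P_i = rho*g*h/1e6 = 1003.2*9.81*3377.9/1e6 = 33.24324 MPa
Step 2: P_wf = P_i - mdot/PI = 33.24324 - 75.494/41.256 = 31.413 MPa
P_wf = 31.413 MPa


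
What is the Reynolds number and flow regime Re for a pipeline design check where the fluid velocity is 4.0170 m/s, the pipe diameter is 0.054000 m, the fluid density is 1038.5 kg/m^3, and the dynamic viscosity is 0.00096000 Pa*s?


Step 1: Re = rho*vel*D/mu = 1038.5*4.017*0.054/0.00096 = 2.3466e+05
Step 2: Re = 2.3466e+05 > 4000, so flow is turbulent.
Re = 2.3466e+05 (turbulent)


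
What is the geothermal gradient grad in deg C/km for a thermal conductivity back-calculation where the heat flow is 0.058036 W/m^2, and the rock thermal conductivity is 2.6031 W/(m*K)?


grad = q / k * 1000
grad = 0.058036 / 2.6031 * 1000
grad = 22.295 deg C/km


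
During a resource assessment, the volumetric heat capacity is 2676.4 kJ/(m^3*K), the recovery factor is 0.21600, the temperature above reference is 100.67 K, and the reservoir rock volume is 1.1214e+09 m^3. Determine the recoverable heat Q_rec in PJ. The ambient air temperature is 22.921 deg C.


Step 1: Q_s = Vr*rhoc*dT/1e12 = 1.1214e+09*2676.4*100.67/1e12 = 302.1424 PJ
Step 2: Q_rec = Q_s * RF = 302.1424 * 0.216 = 65.263 PJ
Q_rec = 65.263 PJ


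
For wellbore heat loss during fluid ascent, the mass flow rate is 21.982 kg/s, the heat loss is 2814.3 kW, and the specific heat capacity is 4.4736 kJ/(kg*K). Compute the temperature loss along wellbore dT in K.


dT = Q_loss / (mdot * cp)
dT = 2814.3 / (21.982 * 4.4736)
dT = 28.618 K


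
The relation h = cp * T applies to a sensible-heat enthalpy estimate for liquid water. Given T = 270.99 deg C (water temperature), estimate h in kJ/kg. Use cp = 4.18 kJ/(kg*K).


h = cp * T
h = 4.18 * 270.99
h = 1132.7 kJ/kg


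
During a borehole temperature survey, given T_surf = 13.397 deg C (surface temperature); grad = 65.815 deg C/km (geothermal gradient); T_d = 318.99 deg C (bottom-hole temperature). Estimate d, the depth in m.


d = (T_d - T_surf) / grad * 1000
d = (318.99 - 13.397) / 65.815 * 1000
d = 4643.2 m


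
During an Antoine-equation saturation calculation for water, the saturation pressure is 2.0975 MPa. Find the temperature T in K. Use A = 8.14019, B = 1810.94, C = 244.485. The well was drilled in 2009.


T = B / (A - log10(P_sat * 760 / 0.101325)) - C
T = 1810.94 / (8.14019 - log10(2.0975 * 760 / 0.101325)) - 244.485
T = 214.7492 deg C
Convert to K: 214.7492 + 273.15 = 487.90 K
T = 487.90 K


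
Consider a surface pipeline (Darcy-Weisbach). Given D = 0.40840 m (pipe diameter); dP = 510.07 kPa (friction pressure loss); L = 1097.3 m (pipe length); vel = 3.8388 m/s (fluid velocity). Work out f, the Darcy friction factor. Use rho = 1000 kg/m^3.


f = dP*1000 / ((L/D)*(rho*vel^2/2))
f = 510.07*1000 / ((1097.3/0.40840)*(1000*3.8388^2/2))
f = 0.025765


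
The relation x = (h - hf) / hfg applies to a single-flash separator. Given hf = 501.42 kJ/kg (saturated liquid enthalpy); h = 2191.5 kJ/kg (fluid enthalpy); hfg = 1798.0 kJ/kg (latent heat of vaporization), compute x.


x = (h - hf) / hfg
x = (2191.5 - 501.42) / 1798.0
x = 0.93998


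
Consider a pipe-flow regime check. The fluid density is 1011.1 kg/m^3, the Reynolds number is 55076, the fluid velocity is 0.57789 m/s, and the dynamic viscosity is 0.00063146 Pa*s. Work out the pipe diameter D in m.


D = Re * mu / (rho * vel)
D = 55076 * 0.00063146 / (1011.1 * 0.57789)
D = 0.059521 m


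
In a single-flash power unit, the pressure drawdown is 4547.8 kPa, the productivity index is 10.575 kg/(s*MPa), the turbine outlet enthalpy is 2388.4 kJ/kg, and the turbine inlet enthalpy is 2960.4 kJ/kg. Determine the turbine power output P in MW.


Step 1: mdot = PI * dP / 1000 = 10.575 * 4547.8 / 1000 = 48.09298 kg/s
Step 2: P = mdot*(h_in - h_out)/1000 = 48.09298*(2960.4 - 2388.4)/1000 = 27.509 MW
P = 27.509 MW


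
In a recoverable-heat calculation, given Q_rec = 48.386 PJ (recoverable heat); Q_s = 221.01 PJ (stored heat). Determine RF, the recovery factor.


RF = Q_rec / Q_s
RF = 48.386 / 221.01
RF = 0.21893


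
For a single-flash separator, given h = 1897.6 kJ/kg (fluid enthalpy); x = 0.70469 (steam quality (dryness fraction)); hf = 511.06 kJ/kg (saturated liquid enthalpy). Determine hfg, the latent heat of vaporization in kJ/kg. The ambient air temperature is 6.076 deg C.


hfg = (h - hf) / x
hfg = (1897.6 - 511.06) / 0.70469
hfg = 1967.6 kJ/kg


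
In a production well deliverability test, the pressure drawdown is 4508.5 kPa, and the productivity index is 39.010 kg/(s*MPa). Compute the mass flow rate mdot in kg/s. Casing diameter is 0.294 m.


mdot = PI * dP / 1000
mdot = 39.010 * 4508.5 / 1000
mdot = 175.88 kg/s


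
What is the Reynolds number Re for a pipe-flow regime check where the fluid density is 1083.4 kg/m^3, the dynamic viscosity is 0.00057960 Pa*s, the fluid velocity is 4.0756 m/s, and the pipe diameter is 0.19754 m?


Re = rho * vel * D / mu
Re = 1083.4 * 4.0756 * 0.19754 / 0.00057960
Re = 1.5049e+06


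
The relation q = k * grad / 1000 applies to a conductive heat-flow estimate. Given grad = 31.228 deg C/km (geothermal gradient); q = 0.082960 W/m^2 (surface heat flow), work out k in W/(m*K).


k = q * 1000 / grad
k = 0.082960 * 1000 / 31.228
k = 2.6566 W/(m*K)


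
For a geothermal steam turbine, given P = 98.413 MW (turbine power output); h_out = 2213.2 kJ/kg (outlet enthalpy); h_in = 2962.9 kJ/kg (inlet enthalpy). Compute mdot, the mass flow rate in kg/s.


mdot = P * 1000 / (h_in - h_out)
mdot = 98.413 * 1000 / (2962.9 - 2213.2)
mdot = 131.27 kg/s


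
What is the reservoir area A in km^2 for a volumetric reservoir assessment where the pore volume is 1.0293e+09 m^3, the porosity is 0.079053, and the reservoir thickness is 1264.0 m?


A = Vp / (1e6 * hr * phi)
A = 1.0293e+09 / (1e6 * 1264.0 * 0.079053)
A = 10.301 km^2


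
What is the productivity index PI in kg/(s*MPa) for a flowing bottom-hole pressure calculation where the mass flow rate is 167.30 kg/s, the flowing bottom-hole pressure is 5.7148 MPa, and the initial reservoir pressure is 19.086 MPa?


PI = mdot / (P_i - P_wf)
PI = 167.30 / (19.086 - 5.7148)
PI = 12.512 kg/(s*MPa)


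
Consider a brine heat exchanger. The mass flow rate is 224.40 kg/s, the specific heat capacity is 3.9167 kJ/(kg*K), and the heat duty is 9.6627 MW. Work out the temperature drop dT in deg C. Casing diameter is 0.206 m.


dT = Q * 1000 / (mdot * cp)
dT = 9.6627 * 1000 / (224.40 * 3.9167)
dT = 10.99399 K
Convert (temperature difference, 1 K = 1 deg C): 10.99399 K = 10.99399 deg C
dT = 10.994 deg C


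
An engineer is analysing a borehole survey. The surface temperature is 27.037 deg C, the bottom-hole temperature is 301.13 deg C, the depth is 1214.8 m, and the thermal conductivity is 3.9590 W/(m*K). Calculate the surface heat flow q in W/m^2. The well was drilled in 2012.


Step 1: grad = (T_d - T_surf)/d * 1000 = (301.13 - 27.037)/1214.8 * 1000 = 225.6281 deg C/km
Step 2: q = k * grad / 1000 = 3.959 * 225.6281 / 1000 = 0.89326 W/m^2
q = 0.89326 W/m^2


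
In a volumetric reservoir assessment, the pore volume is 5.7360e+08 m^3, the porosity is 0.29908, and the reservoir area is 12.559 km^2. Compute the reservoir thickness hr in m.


hr = Vp / (A * 1e6 * phi)
hr = 5.7360e+08 / (12.559 * 1e6 * 0.29908)
hr = 152.71 m


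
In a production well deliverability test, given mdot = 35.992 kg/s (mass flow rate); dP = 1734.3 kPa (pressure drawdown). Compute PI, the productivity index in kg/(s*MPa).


PI = mdot * 1000 / dP
PI = 35.992 * 1000 / 1734.3
PI = 20.753 kg/(s*MPa)


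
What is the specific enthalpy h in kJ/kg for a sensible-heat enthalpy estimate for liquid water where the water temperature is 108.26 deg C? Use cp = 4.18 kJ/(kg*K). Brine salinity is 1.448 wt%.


h = cp * T
h = 4.18 * 108.26
h = 452.53 kJ/kg


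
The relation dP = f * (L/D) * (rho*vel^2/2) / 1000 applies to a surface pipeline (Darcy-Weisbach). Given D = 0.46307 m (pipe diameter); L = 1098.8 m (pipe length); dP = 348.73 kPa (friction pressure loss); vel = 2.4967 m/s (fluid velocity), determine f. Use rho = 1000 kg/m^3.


f = dP*1000 / ((L/D)*(rho*vel^2/2))
f = 348.73*1000 / ((1098.8/0.46307)*(1000*2.4967^2/2))
f = 0.047154


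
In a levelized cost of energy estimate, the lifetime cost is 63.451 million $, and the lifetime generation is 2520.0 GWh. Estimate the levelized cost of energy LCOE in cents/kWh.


LCOE = C_tot / E_tot * 100
LCOE = 63.451 / 2520.0 * 100
LCOE = 2.5179 cents/kWh


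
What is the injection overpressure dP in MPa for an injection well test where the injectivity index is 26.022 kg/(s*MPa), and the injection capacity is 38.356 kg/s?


dP = mdot * 1000 / II
dP = 38.356 * 1000 / 26.022
dP = 1473.984 kPa
Convert: 1473.984 kPa * 0.001 = 1.4740 MPa
dP = 1.4740 MPa


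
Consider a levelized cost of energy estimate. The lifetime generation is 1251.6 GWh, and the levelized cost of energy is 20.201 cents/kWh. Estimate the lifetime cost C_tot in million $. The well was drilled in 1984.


C_tot = LCOE / 100 * E_tot
C_tot = 20.201 / 100 * 1251.6
C_tot = 252.84 million $


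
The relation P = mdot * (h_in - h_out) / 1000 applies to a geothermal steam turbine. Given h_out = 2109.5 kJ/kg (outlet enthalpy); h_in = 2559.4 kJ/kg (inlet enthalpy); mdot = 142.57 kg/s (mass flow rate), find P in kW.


P = mdot * (h_in - h_out) / 1000
P = 142.57 * (2559.4 - 2109.5) / 1000
P = 64.14224 MW
Convert: 64.14224 MW * 1000.0 = 64142 kW
P = 64142 kW


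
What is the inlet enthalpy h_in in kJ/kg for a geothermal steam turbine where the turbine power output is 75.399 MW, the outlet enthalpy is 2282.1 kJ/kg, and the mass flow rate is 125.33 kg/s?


h_in = h_out + P * 1000 / mdot
h_in = 2282.1 + 75.399 * 1000 / 125.33
h_in = 2883.7 kJ/kg


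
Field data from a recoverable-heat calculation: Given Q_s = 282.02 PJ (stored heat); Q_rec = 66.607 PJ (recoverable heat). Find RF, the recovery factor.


RF = Q_rec / Q_s
RF = 66.607 / 282.02
RF = 0.23618


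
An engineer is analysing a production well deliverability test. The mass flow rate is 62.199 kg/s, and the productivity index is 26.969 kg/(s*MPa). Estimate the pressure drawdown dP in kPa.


dP = mdot * 1000 / PI
dP = 62.199 * 1000 / 26.969
dP = 2306.3 kPa


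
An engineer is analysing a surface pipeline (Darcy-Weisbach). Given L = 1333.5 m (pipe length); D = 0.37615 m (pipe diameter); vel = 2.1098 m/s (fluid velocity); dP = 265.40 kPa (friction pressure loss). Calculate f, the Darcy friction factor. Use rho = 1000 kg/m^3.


f = dP*1000 / ((L/D)*(rho*vel^2/2))
f = 265.40*1000 / ((1333.5/0.37615)*(1000*2.1098^2/2))
f = 0.033637


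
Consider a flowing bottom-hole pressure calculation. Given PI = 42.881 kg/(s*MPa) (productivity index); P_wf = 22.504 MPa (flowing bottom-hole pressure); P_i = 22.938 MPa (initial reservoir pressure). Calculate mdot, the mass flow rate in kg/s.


mdot = (P_i - P_wf) * PI
mdot = (22.938 - 22.504) * 42.881
mdot = 18.610 kg/s


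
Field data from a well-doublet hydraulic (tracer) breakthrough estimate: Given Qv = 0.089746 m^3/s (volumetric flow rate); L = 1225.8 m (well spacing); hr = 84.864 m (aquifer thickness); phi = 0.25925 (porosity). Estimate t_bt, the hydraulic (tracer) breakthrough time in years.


t_bt = pi * hr * phi * L^2 / (3 * Qv) / (365.25*86400)
t_bt = pi * 84.864 * 0.25925 * 1225.8^2 / (3 * 0.089746) / (365.25*86400)
t_bt = 12.223 years


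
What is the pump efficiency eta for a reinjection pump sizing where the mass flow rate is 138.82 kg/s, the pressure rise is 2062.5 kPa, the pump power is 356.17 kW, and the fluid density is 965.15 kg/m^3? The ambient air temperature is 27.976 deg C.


eta = mdot * dP / (rho * P_pump)
eta = 138.82 * 2062.5 / (965.15 * 356.17)
eta = 0.83290


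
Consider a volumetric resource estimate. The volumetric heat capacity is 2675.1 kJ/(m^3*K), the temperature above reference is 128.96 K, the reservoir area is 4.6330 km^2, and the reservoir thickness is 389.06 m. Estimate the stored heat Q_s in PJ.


Step 1: Vr = A*1e6*hr = 4.633*1e6*389.06 = 1.802515e+09 m^3
Step 2: Q_s = Vr*rhoc*dT/1e12 = 1.802515e+09*2675.1*128.96/1e12 = 621.83 PJ
Q_s = 621.83 PJ


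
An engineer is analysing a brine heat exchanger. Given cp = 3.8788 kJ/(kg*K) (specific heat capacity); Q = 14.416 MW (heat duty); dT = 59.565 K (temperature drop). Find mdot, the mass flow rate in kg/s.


mdot = Q * 1000 / (cp * dT)
mdot = 14.416 * 1000 / (3.8788 * 59.565)
mdot = 62.396 kg/s


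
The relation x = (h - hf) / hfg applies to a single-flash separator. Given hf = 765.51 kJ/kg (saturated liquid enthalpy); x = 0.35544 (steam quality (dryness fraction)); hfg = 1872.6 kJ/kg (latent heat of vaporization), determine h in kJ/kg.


h = hf + x * hfg
h = 765.51 + 0.35544 * 1872.6
h = 1431.1 kJ/kg


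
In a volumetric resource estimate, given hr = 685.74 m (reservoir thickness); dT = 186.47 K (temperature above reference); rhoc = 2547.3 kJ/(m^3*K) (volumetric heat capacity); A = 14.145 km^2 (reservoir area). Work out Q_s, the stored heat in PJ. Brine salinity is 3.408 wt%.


Step 1: Vr = A*1e6*hr = 14.145*1e6*685.74 = 9.699792e+09 m^3
Step 2: Q_s = Vr*rhoc*dT/1e12 = 9.699792e+09*2547.3*186.47/1e12 = 4607.4 PJ
Q_s = 4607.4 PJ


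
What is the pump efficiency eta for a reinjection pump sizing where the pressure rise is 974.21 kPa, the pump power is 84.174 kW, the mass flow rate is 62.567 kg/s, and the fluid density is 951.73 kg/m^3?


eta = mdot * dP / (rho * P_pump)
eta = 62.567 * 974.21 / (951.73 * 84.174)
eta = 0.76086


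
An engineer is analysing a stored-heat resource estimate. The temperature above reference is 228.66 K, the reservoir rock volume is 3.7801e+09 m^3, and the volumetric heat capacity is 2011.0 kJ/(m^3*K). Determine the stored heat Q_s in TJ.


Q_s = Vr * rhoc * dT / 1e12
Q_s = 3.7801e+09 * 2011.0 * 228.66 / 1e12
Q_s = 1738.223 PJ
Convert: 1738.223 PJ * 1000.0 = 1.7382e+06 TJ
Q_s = 1.7382e+06 TJ


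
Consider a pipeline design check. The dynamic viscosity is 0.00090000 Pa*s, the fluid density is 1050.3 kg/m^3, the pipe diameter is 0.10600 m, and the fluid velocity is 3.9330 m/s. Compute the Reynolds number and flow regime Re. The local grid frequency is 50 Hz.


Step 1: Re = rho*vel*D/mu = 1050.3*3.933*0.106/0.0009 = 4.8652e+05
Step 2: Re = 4.8652e+05 > 4000, so flow is turbulent.
Re = 4.8652e+05 (turbulent)


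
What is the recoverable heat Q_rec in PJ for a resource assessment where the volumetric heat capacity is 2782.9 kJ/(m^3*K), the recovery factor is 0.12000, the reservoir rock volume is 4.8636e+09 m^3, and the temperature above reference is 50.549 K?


Step 1: Q_s = Vr*rhoc*dT/1e12 = 4.8636e+09*2782.9*50.549/1e12 = 684.1763 PJ
Step 2: Q_rec = Q_s * RF = 684.1763 * 0.12 = 82.101 PJ
Q_rec = 82.101 PJ


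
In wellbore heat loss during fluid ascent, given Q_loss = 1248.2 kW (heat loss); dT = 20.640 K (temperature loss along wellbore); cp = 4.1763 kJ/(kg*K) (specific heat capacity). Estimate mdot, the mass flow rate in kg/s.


mdot = Q_loss / (cp * dT)
mdot = 1248.2 / (4.1763 * 20.640)
mdot = 14.480 kg/s


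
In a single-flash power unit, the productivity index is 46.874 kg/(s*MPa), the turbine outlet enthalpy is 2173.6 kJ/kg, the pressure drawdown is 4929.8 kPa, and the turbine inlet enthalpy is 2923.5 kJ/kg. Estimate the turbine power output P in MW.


Step 1: mdot = PI * dP / 1000 = 46.874 * 4929.8 / 1000 = 231.0794 kg/s
Step 2: P = mdot*(h_in - h_out)/1000 = 231.0794*(2923.5 - 2173.6)/1000 = 173.29 MW
P = 173.29 MW


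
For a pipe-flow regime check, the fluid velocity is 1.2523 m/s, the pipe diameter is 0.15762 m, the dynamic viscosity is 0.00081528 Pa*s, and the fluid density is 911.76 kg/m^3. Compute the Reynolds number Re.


Re = rho * vel * D / mu
Re = 911.76 * 1.2523 * 0.15762 / 0.00081528
Re = 2.2075e+05


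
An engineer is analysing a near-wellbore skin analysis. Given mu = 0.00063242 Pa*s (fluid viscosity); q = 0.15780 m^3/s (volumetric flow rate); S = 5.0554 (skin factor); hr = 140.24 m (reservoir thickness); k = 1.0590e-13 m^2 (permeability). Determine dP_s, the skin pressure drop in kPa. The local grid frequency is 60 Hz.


dP_s = S * q * mu / (2*pi*k*hr) / 1000
dP_s = 5.0554 * 0.15780 * 0.00063242 / (2*pi*1.0590e-13*140.24) / 1000
dP_s = 5406.6 kPa


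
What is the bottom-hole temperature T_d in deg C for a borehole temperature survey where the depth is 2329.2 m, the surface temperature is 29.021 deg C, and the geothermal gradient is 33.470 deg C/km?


T_d = T_surf + grad * d / 1000
T_d = 29.021 + 33.470 * 2329.2 / 1000
T_d = 106.98 deg C


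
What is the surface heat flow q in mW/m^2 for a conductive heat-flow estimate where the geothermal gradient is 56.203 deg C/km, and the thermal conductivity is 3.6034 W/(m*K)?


q = k * grad / 1000
q = 3.6034 * 56.203 / 1000
q = 0.2025219 W/m^2
Convert: 0.2025219 W/m^2 * 1000.0 = 202.52 mW/m^2
q = 202.52 mW/m^2


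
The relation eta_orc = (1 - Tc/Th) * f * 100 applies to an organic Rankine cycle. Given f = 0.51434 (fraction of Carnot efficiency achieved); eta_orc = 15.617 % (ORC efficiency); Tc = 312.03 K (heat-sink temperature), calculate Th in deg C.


Th = Tc / (1 - (eta_orc/100)/f)
Th = 312.03 / (1 - (15.617/100)/0.51434)
Th = 448.0819 K
Convert to deg C: 448.0819 - 273.15 = 174.93 deg C
Th = 174.93 deg C


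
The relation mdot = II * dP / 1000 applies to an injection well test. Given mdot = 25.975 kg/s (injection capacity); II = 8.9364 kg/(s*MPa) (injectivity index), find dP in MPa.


dP = mdot * 1000 / II
dP = 25.975 * 1000 / 8.9364
dP = 2906.651 kPa
Convert: 2906.651 kPa * 0.001 = 2.9067 MPa
dP = 2.9067 MPa


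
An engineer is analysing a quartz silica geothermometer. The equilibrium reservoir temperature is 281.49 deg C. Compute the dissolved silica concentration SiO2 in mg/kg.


SiO2 = 10^(5.19 - 1309/(T_eq + 273.15))
SiO2 = 10^(5.19 - 1309/(281.49 + 273.15))
SiO2 = 675.94 mg/kg


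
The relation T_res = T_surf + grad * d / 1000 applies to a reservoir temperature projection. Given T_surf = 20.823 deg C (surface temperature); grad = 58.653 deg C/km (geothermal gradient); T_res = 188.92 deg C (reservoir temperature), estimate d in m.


d = (T_res - T_surf) / grad * 1000
d = (188.92 - 20.823) / 58.653 * 1000
d = 2866.0 m


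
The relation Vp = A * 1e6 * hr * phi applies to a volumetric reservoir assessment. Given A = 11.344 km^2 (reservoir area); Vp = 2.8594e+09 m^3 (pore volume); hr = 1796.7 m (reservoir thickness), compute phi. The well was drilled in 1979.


phi = Vp / (A * 1e6 * hr)
phi = 2.8594e+09 / (11.344 * 1e6 * 1796.7)
phi = 0.14029


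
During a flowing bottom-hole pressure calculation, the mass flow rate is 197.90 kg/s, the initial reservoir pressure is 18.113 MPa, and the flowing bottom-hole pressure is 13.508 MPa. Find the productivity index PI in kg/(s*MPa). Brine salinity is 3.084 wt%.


PI = mdot / (P_i - P_wf)
PI = 197.90 / (18.113 - 13.508)
PI = 42.975 kg/(s*MPa)


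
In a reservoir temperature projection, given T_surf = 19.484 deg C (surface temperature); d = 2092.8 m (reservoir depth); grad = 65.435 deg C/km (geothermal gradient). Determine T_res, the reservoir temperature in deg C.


T_res = T_surf + grad * d / 1000
T_res = 19.484 + 65.435 * 2092.8 / 1000
T_res = 156.43 deg C


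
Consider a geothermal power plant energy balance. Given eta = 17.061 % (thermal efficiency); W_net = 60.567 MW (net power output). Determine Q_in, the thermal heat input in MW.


Q_in = W_net / (eta / 100)
Q_in = 60.567 / (17.061 / 100)
Q_in = 355.00 MW


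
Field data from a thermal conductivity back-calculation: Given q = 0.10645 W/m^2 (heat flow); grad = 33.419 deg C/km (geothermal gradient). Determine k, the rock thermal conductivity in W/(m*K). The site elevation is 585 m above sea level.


k = q / (grad / 1000)
k = 0.10645 / (33.419 / 1000)
k = 3.1853 W/(m*K)


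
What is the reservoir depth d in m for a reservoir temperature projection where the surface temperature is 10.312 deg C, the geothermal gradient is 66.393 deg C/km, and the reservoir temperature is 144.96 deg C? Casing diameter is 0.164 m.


d = (T_res - T_surf) / grad * 1000
d = (144.96 - 10.312) / 66.393 * 1000
d = 2028.0 m


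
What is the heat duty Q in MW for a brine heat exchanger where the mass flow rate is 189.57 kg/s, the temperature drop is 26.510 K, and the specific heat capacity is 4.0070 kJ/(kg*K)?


Q = mdot * cp * dT / 1000
Q = 189.57 * 4.0070 * 26.510 / 1000
Q = 20.137 MW


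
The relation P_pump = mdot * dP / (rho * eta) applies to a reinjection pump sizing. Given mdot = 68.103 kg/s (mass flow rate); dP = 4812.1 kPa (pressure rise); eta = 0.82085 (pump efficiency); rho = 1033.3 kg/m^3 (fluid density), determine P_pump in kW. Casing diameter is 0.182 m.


P_pump = mdot * dP / (rho * eta)
P_pump = 68.103 * 4812.1 / (1033.3 * 0.82085)
P_pump = 386.38 kW


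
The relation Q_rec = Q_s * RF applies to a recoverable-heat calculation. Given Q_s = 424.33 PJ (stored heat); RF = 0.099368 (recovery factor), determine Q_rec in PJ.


Q_rec = Q_s * RF
Q_rec = 424.33 * 0.099368
Q_rec = 42.165 PJ


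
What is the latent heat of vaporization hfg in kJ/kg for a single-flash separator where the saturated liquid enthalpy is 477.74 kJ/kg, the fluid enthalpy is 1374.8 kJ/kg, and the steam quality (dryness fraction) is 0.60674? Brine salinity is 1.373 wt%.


hfg = (h - hf) / x
hfg = (1374.8 - 477.74) / 0.60674
hfg = 1478.5 kJ/kg


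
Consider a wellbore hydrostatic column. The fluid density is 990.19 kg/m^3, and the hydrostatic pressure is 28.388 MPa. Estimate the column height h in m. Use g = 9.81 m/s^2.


h = P * 1e6 / (g * rho)
h = 28.388 * 1e6 / (9.81 * 990.19)
h = 2922.5 m


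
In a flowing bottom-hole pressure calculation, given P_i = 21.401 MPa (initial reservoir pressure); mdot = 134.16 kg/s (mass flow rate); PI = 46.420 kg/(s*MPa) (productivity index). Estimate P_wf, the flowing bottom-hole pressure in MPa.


P_wf = P_i - mdot / PI
P_wf = 21.401 - 134.16 / 46.420
P_wf = 18.511 MPa


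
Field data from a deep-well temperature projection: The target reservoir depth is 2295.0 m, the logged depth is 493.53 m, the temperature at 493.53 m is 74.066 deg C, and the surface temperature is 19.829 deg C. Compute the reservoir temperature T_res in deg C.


Step 1: grad = (T_d1 - T_surf)/d1 * 1000 = (74.066 - 19.829)/493.53 * 1000 = 109.8961 deg C/km
Step 2: T_res = T_surf + grad*d2/1000 = 19.829 + 109.8961*2295.0/1000 = 272.04 deg C
T_res = 272.04 deg C


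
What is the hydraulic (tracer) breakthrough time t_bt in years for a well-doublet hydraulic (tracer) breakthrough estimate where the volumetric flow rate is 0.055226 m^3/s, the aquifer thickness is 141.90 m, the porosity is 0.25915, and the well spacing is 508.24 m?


t_bt = pi * hr * phi * L^2 / (3 * Qv) / (365.25*86400)
t_bt = pi * 141.90 * 0.25915 * 508.24^2 / (3 * 0.055226) / (365.25*86400)
t_bt = 5.7076 years


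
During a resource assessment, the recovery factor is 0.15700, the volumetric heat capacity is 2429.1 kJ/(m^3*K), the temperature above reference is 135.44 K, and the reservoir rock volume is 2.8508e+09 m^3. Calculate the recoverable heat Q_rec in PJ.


Step 1: Q_s = Vr*rhoc*dT/1e12 = 2.8508e+09*2429.1*135.44/1e12 = 937.9055 PJ
Step 2: Q_rec = Q_s * RF = 937.9055 * 0.157 = 147.25 PJ
Q_rec = 147.25 PJ


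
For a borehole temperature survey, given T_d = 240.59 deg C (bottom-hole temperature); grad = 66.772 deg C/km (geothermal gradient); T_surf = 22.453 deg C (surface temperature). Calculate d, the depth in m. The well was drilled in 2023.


d = (T_d - T_surf) / grad * 1000
d = (240.59 - 22.453) / 66.772 * 1000
d = 3266.9 m


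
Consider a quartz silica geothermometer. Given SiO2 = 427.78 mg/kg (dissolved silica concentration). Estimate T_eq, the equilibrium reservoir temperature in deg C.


T_eq = 1309 / (5.19 - log10(SiO2)) - 273.15
T_eq = 1309 / (5.19 - log10(427.78)) - 273.15
T_eq = 238.42 deg C


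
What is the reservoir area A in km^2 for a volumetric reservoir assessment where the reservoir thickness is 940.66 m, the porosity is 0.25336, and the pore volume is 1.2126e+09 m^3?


A = Vp / (1e6 * hr * phi)
A = 1.2126e+09 / (1e6 * 940.66 * 0.25336)
A = 5.0880 km^2


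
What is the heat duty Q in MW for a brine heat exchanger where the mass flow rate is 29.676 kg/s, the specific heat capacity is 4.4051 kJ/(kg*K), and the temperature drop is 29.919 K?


Q = mdot * cp * dT / 1000
Q = 29.676 * 4.4051 * 29.919 / 1000
Q = 3.9112 MW


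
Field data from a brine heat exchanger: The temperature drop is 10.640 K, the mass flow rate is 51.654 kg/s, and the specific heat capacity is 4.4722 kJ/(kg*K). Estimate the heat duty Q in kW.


Q = mdot * cp * dT / 1000
Q = 51.654 * 4.4722 * 10.640 / 1000
Q = 2.457915 MW
Convert: 2.457915 MW * 1000.0 = 2457.9 kW
Q = 2457.9 kW


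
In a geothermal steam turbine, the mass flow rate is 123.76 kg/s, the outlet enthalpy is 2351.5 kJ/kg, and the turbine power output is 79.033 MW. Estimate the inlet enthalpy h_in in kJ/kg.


h_in = h_out + P * 1000 / mdot
h_in = 2351.5 + 79.033 * 1000 / 123.76
h_in = 2990.1 kJ/kg


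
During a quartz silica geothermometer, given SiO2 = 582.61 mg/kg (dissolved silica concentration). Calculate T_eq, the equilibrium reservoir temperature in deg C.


T_eq = 1309 / (5.19 - log10(SiO2)) - 273.15
T_eq = 1309 / (5.19 - log10(582.61)) - 273.15
T_eq = 266.73 deg C


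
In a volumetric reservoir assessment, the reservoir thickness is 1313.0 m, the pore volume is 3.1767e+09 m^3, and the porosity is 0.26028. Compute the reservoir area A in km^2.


A = Vp / (1e6 * hr * phi)
A = 3.1767e+09 / (1e6 * 1313.0 * 0.26028)
A = 9.2955 km^2


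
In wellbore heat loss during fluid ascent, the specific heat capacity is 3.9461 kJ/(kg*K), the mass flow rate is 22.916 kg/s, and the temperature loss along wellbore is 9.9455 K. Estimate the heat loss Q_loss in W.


Q_loss = mdot * cp * dT
Q_loss = 22.916 * 3.9461 * 9.9455
Q_loss = 899.3599 kW
Convert: 899.3599 kW * 1000.0 = 8.9936e+05 W
Q_loss = 8.9936e+05 W


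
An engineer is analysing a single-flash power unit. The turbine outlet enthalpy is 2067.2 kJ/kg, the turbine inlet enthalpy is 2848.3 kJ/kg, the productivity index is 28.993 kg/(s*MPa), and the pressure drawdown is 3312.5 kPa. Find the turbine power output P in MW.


Step 1: mdot = PI * dP / 1000 = 28.993 * 3312.5 / 1000 = 96.03931 kg/s
Step 2: P = mdot*(h_in - h_out)/1000 = 96.03931*(2848.3 - 2067.2)/1000 = 75.016 MW
P = 75.016 MW


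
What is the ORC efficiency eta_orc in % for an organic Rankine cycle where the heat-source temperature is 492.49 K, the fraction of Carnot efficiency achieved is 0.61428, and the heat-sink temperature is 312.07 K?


eta_orc = (1 - Tc/Th) * f * 100
eta_orc = (1 - 312.07/492.49) * 0.61428 * 100
eta_orc = 22.504 %


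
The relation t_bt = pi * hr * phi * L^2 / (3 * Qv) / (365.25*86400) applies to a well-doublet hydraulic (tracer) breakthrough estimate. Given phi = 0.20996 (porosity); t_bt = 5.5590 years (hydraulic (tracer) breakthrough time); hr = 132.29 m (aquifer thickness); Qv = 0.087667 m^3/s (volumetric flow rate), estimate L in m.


L = sqrt(t_bt*365.25*86400*3*Qv / (pi*hr*phi))
L = sqrt(5.5590*365.25*86400*3*0.087667 / (pi*132.29*0.20996))
L = 727.15 m


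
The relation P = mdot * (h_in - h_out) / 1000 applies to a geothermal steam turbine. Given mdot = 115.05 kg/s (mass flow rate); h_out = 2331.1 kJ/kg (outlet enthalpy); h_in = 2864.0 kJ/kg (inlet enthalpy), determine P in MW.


P = mdot * (h_in - h_out) / 1000
P = 115.05 * (2864.0 - 2331.1) / 1000
P = 61.310 MW


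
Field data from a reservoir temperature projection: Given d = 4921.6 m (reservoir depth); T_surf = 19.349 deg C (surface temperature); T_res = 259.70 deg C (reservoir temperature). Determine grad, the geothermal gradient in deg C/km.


grad = (T_res - T_surf) / d * 1000
grad = (259.70 - 19.349) / 4921.6 * 1000
grad = 48.836 deg C/km


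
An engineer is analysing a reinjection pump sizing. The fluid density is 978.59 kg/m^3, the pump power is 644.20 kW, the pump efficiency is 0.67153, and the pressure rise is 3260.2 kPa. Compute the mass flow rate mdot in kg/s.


mdot = P_pump * rho * eta / dP
mdot = 644.20 * 978.59 * 0.67153 / 3260.2
mdot = 129.85 kg/s


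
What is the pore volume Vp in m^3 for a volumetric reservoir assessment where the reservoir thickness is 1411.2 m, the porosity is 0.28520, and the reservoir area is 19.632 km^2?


Vp = A * 1e6 * hr * phi
Vp = 19.632 * 1e6 * 1411.2 * 0.28520
Vp = 7.9014e+09 m^3


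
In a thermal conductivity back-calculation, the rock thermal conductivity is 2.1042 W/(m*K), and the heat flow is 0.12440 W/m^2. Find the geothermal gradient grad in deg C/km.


grad = q / k * 1000
grad = 0.12440 / 2.1042 * 1000
grad = 59.120 deg C/km


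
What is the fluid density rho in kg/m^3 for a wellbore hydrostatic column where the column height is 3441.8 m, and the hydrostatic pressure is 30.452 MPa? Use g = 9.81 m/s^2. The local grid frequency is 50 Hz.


rho = P * 1e6 / (g * h)
rho = 30.452 * 1e6 / (9.81 * 3441.8)
rho = 901.91 kg/m^3


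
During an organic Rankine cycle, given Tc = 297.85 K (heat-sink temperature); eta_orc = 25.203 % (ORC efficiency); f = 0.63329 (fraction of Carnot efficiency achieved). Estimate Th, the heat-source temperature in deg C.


Th = Tc / (1 - (eta_orc/100)/f)
Th = 297.85 / (1 - (25.203/100)/0.63329)
Th = 494.7422 K
Convert to deg C: 494.7422 - 273.15 = 221.59 deg C
Th = 221.59 deg C


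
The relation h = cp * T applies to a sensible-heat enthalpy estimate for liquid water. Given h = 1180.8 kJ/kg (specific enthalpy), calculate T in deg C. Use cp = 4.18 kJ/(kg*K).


T = h / cp
T = 1180.8 / 4.18
T = 282.49 deg C


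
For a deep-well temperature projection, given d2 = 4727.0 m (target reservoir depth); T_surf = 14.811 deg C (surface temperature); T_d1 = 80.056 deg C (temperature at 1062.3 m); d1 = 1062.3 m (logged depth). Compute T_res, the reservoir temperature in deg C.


Step 1: grad = (T_d1 - T_surf)/d1 * 1000 = (80.056 - 14.811)/1062.3 * 1000 = 61.41862 deg C/km
Step 2: T_res = T_surf + grad*d2/1000 = 14.811 + 61.41862*4727.0/1000 = 305.14 deg C
T_res = 305.14 deg C


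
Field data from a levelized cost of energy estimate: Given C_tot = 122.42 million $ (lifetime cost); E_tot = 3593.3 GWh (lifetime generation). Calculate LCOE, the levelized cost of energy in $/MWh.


LCOE = C_tot / E_tot * 100
LCOE = 122.42 / 3593.3 * 100
LCOE = 3.406896 cents/kWh
Convert: 3.406896 cents/kWh * 10.0 = 34.069 $/MWh
LCOE = 34.069 $/MWh


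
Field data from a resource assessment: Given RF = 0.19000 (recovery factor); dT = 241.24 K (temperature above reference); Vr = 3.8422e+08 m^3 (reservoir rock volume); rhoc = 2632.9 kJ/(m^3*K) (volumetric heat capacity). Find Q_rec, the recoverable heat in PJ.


Step 1: Q_s = Vr*rhoc*dT/1e12 = 3.8422e+08*2632.9*241.24/1e12 = 244.0415 PJ
Step 2: Q_rec = Q_s * RF = 244.0415 * 0.19 = 46.368 PJ
Q_rec = 46.368 PJ


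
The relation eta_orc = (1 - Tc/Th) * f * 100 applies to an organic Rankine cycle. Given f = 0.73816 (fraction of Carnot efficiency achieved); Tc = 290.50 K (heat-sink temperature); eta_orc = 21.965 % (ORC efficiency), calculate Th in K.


Th = Tc / (1 - (eta_orc/100)/f)
Th = 290.50 / (1 - (21.965/100)/0.73816)
Th = 413.56 K


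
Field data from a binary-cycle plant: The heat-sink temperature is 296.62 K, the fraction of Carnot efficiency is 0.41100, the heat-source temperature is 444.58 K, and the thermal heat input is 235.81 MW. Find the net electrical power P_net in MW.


Step 1: eta = (1 - Tc/Th)*f = (1 - 296.62/444.58)*0.411 = 0.1367843
Step 2: P_net = eta * Q_in = 0.1367843 * 235.81 = 32.255 MW
P_net = 32.255 MW


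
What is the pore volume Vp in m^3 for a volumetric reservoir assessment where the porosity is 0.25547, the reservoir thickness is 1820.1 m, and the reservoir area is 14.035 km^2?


Vp = A * 1e6 * hr * phi
Vp = 14.035 * 1e6 * 1820.1 * 0.25547
Vp = 6.5260e+09 m^3
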